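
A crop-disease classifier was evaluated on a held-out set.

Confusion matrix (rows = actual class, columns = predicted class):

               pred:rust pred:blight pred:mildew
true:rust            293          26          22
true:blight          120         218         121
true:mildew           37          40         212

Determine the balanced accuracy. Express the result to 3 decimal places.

0.689

Balanced accuracy = mean of per-class recall.
  rust: recall = 293/341 = 0.8592
  blight: recall = 218/459 = 0.4749
  mildew: recall = 212/289 = 0.7336
Mean = (0.8592 + 0.4749 + 0.7336) / 3 = 0.689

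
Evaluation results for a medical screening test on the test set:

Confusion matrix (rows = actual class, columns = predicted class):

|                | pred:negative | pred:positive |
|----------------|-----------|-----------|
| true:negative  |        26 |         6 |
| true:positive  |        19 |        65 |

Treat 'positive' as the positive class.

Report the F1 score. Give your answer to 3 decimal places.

0.839

Precision = TP/(TP+FP) = 65/71 = 0.9155
Recall = TP/(TP+FN) = 65/84 = 0.7738
F1 = 2·TP/(2·TP+FP+FN) = 130/155 = 0.839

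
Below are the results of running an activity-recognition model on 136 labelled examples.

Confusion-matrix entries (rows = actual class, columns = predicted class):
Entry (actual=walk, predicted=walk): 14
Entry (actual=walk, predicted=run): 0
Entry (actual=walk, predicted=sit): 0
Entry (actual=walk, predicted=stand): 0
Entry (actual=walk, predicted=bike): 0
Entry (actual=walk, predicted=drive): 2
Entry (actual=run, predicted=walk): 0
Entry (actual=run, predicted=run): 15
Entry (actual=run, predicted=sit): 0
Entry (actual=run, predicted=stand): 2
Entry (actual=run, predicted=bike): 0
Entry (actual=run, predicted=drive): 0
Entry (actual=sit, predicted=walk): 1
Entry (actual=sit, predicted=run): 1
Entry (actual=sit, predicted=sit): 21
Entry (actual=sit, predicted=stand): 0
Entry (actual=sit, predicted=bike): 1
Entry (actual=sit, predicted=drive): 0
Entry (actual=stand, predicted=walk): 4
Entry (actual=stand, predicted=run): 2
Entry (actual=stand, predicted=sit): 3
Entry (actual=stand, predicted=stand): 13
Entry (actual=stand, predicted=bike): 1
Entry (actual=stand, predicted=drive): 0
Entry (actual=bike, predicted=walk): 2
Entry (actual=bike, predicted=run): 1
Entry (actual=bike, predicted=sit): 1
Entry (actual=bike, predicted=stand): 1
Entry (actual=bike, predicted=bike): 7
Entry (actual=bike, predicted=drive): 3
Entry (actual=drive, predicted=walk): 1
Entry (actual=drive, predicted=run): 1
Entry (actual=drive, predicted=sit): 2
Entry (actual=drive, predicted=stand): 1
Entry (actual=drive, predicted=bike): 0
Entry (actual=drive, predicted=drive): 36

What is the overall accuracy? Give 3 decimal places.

Accuracy = trace / total = (14+15+21+13+7+36=106) / 136 = 106/136 = 0.779

0.779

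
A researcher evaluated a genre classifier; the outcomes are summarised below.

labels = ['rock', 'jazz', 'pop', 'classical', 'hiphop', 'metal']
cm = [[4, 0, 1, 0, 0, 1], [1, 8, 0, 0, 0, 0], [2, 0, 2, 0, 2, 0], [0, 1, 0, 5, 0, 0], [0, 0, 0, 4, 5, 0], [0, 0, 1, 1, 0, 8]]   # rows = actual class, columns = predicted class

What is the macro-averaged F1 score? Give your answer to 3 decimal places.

Per-class F1 score (2·TP/(2·TP+FP+FN)):
  rock: TP=4, FP=1+2+0+0+0=3, FN=0+1+0+0+1=2 → 8/13 = 0.6154
  jazz: TP=8, FP=0+0+1+0+0=1, FN=1+0+0+0+0=1 → 16/18 = 0.8889
  pop: TP=2, FP=1+0+0+0+1=2, FN=2+0+0+2+0=4 → 4/10 = 0.4000
  classical: TP=5, FP=0+0+0+4+1=5, FN=0+1+0+0+0=1 → 10/16 = 0.6250
  hiphop: TP=5, FP=0+0+2+0+0=2, FN=0+0+0+4+0=4 → 10/16 = 0.6250
  metal: TP=8, FP=1+0+0+0+0=1, FN=0+0+1+1+0=2 → 16/19 = 0.8421
Macro-F1 score = mean = (0.6154 + 0.8889 + 0.4000 + 0.6250 + 0.6250 + 0.8421) / 6 = 0.666

0.666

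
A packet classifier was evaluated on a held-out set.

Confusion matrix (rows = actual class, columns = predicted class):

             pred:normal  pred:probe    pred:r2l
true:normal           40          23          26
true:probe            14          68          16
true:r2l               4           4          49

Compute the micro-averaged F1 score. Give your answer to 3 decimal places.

Micro-averaging pools counts across classes: ΣTP=157, ΣFP=87, ΣFN=87.
Micro-F1 score = 2·TP/(2·TP+FP+FN) on pooled counts = 0.643 (equals overall accuracy in single-label multiclass).

0.643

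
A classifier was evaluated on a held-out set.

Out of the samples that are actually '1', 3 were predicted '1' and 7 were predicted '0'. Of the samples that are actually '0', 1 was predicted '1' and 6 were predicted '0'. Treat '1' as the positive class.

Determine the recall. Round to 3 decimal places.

0.300

Recall = TP/(TP+FN) = 3/(3+7) = 3/10 = 0.300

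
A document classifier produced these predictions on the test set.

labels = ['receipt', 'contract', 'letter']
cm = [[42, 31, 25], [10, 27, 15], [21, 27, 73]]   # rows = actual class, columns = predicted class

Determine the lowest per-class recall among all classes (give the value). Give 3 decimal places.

0.429

Per-class recall (TP/(TP+FN)):
  receipt: TP=42, FN=31+25=56 → 42/98 = 0.4286
  contract: TP=27, FN=10+15=25 → 27/52 = 0.5192
  letter: TP=73, FN=21+27=48 → 73/121 = 0.6033
Lowest is class 'receipt' with recall = 0.429.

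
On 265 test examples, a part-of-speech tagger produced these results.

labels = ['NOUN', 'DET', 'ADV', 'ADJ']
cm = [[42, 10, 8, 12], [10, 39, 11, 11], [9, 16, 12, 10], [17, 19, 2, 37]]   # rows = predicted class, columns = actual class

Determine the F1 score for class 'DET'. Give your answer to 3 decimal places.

One-vs-rest for 'DET': TP = diagonal; FP = other classes predicted 'DET'; FN = 'DET' predicted as other.
F1 score = 2·TP/(2·TP+FP+FN).
DET: TP=39, FP=10+11+11=32, FN=10+16+19=45 → 78/155 = 0.5032

0.503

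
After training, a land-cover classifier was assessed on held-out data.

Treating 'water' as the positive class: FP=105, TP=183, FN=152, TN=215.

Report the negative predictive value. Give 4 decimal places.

0.5858

NPV = TN/(TN+FN) = 215/(215+152) = 0.5858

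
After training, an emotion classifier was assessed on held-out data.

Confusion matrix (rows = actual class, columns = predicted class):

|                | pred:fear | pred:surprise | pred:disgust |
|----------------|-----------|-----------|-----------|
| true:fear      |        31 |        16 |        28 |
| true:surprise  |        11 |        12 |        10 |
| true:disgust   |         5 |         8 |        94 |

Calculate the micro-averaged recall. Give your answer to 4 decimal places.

0.6372

Micro-averaging pools counts across classes: ΣTP=137, ΣFP=78, ΣFN=78.
Micro-recall = TP/(TP+FN) on pooled counts = 0.6372 (equals overall accuracy in single-label multiclass).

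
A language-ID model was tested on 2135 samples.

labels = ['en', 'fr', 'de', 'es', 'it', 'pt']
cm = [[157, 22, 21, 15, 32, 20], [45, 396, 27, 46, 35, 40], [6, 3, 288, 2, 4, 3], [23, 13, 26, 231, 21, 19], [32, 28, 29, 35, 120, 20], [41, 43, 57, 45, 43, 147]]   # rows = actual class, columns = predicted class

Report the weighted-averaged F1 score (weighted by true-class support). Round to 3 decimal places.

0.620

Per-class F1 score (2·TP/(2·TP+FP+FN)):
  en: TP=157, FP=45+6+23+32+41=147, FN=22+21+15+32+20=110 → 314/571 = 0.5499
  fr: TP=396, FP=22+3+13+28+43=109, FN=45+27+46+35+40=193 → 792/1094 = 0.7239
  de: TP=288, FP=21+27+26+29+57=160, FN=6+3+2+4+3=18 → 576/754 = 0.7639
  es: TP=231, FP=15+46+2+35+45=143, FN=23+13+26+21+19=102 → 462/707 = 0.6535
  it: TP=120, FP=32+35+4+21+43=135, FN=32+28+29+35+20=144 → 240/519 = 0.4624
  pt: TP=147, FP=20+40+3+19+20=102, FN=41+43+57+45+43=229 → 294/625 = 0.4704
Weighted-F1 score = Σ (supportᵢ/N)·F1 scoreᵢ with N=2135: (267/2135)·0.5499 + (589/2135)·0.7239 + (306/2135)·0.7639 + (333/2135)·0.6535 + (264/2135)·0.4624 + (376/2135)·0.4704 = 0.620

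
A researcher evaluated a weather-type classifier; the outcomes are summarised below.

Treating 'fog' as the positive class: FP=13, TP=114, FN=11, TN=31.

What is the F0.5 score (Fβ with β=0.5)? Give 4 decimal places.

Fβ = (1+β²)·TP / ((1+β²)·TP + β²·FN + FP), with β²=1/4
= 1.25·114 / (1.25·114 + 0.25·11 + 13) = 0.9005

0.9005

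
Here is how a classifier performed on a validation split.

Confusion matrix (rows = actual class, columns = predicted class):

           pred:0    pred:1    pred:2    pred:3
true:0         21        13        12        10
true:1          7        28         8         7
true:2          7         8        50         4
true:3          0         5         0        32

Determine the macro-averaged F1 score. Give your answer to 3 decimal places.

Per-class F1 score (2·TP/(2·TP+FP+FN)):
  0: TP=21, FP=7+7+0=14, FN=13+12+10=35 → 42/91 = 0.4615
  1: TP=28, FP=13+8+5=26, FN=7+8+7=22 → 56/104 = 0.5385
  2: TP=50, FP=12+8+0=20, FN=7+8+4=19 → 100/139 = 0.7194
  3: TP=32, FP=10+7+4=21, FN=0+5+0=5 → 64/90 = 0.7111
Macro-F1 score = mean = (0.4615 + 0.5385 + 0.7194 + 0.7111) / 4 = 0.608

0.608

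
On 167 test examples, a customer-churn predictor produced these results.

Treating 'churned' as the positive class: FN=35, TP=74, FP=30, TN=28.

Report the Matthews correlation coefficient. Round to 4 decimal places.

0.1588

MCC = (TP·TN − FP·FN) / √((TP+FP)(TP+FN)(TN+FP)(TN+FN))
Numerator = 74·28 − 30·35 = 1022
Denominator = √(104·109·58·63) = √41421744 = 6435.9727
MCC = 1022 / 6435.9727 = 0.1588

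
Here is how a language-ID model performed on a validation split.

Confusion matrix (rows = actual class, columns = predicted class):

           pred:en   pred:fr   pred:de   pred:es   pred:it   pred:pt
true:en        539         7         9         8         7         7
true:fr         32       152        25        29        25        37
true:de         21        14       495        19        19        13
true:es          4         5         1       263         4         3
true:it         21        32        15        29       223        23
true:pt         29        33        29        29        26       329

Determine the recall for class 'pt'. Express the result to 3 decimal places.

0.693

Take TP from the diagonal, FP from the rest of the 'pt' prediction marginal, FN from the rest of the 'pt' actual marginal.
recall = TP/(TP+FN).
pt: TP=329, FN=29+33+29+29+26=146 → 329/475 = 0.6926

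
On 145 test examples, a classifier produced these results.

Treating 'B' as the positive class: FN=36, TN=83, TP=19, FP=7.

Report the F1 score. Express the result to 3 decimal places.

0.469

Precision = TP/(TP+FP) = 19/26 = 0.7308
Recall = TP/(TP+FN) = 19/55 = 0.3455
F1 = 2·TP/(2·TP+FP+FN) = 38/81 = 0.469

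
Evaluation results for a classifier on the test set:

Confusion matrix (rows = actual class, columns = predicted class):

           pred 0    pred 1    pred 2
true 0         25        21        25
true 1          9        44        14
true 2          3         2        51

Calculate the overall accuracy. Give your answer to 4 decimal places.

Accuracy = trace / total = (25+44+51=120) / 194 = 120/194 = 0.6186

0.6186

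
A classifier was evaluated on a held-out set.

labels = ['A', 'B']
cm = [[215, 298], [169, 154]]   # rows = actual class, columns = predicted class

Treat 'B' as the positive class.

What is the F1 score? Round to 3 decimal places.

Precision = TP/(TP+FP) = 154/452 = 0.3407
Recall = TP/(TP+FN) = 154/323 = 0.4768
F1 = 2·TP/(2·TP+FP+FN) = 308/775 = 0.397

0.397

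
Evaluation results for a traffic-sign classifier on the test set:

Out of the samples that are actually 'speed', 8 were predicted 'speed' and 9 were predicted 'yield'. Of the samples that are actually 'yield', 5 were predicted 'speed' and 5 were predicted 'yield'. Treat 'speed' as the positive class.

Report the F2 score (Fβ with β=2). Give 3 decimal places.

0.494

Fβ = (1+β²)·TP / ((1+β²)·TP + β²·FN + FP), with β²=4
= 5·8 / (5·8 + 4·9 + 5) = 0.494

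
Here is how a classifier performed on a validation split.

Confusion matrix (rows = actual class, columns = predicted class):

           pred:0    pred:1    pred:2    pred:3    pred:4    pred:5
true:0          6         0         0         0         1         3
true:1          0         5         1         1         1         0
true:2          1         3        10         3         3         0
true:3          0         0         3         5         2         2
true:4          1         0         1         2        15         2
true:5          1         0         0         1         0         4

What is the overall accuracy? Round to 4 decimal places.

0.5844

Accuracy = trace / total = (6+5+10+5+15+4=45) / 77 = 45/77 = 0.5844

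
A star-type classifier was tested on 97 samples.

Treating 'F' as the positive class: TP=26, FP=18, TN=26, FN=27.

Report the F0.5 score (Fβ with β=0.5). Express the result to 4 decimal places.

Fβ = (1+β²)·TP / ((1+β²)·TP + β²·FN + FP), with β²=1/4
= 1.25·26 / (1.25·26 + 0.25·27 + 18) = 0.5677

0.5677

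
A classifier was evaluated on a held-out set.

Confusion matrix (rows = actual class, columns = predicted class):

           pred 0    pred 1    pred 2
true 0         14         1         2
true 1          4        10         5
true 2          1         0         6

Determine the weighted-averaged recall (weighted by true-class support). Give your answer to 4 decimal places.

Per-class recall (TP/(TP+FN)):
  0: TP=14, FN=1+2=3 → 14/17 = 0.82353
  1: TP=10, FN=4+5=9 → 10/19 = 0.52632
  2: TP=6, FN=1+0=1 → 6/7 = 0.85714
Weighted-recall = Σ (supportᵢ/N)·recallᵢ with N=43: (17/43)·0.82353 + (19/43)·0.52632 + (7/43)·0.85714 = 0.6977

0.6977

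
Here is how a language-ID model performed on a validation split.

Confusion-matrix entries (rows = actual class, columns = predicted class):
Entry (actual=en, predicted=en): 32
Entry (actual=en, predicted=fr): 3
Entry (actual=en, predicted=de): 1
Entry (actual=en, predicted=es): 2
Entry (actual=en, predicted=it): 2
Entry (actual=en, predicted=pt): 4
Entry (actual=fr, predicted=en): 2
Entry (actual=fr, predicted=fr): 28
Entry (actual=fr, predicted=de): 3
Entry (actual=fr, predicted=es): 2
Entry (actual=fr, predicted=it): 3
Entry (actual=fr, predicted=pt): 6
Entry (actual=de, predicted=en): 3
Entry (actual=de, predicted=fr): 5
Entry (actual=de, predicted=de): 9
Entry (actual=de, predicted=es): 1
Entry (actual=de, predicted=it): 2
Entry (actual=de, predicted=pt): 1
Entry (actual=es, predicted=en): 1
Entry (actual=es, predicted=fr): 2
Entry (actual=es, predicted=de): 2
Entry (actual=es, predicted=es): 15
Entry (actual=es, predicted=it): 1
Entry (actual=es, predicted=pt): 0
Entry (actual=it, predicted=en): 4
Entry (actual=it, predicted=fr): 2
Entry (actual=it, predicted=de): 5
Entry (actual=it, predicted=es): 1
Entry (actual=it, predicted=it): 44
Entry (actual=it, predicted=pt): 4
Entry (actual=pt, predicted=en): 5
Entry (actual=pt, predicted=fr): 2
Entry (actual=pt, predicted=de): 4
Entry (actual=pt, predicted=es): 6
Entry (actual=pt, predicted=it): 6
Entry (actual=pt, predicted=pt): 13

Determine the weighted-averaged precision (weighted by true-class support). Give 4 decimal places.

0.6242

Per-class precision (TP/(TP+FP)):
  en: TP=32, FP=2+3+1+4+5=15 → 32/47 = 0.68085
  fr: TP=28, FP=3+5+2+2+2=14 → 28/42 = 0.66667
  de: TP=9, FP=1+3+2+5+4=15 → 9/24 = 0.37500
  es: TP=15, FP=2+2+1+1+6=12 → 15/27 = 0.55556
  it: TP=44, FP=2+3+2+1+6=14 → 44/58 = 0.75862
  pt: TP=13, FP=4+6+1+0+4=15 → 13/28 = 0.46429
Weighted-precision = Σ (supportᵢ/N)·precisionᵢ with N=226: (44/226)·0.68085 + (44/226)·0.66667 + (21/226)·0.37500 + (21/226)·0.55556 + (60/226)·0.75862 + (36/226)·0.46429 = 0.6242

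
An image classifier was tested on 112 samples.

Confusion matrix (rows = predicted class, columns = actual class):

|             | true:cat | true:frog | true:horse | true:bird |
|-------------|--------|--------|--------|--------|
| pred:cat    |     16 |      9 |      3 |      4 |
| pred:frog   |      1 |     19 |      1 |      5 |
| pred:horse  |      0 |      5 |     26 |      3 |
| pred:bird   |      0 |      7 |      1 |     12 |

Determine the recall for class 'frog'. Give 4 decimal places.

0.4750

Treat 'frog' as positive and all other classes as negative.
recall = TP/(TP+FN).
frog: TP=19, FN=9+5+7=21 → 19/40 = 0.47500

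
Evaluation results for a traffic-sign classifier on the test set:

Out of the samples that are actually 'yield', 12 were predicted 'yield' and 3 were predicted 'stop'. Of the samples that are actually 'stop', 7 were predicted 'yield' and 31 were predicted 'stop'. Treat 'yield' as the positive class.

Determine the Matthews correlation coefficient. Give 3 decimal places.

MCC = (TP·TN − FP·FN) / √((TP+FP)(TP+FN)(TN+FP)(TN+FN))
Numerator = 12·31 − 7·3 = 351
Denominator = √(19·15·38·34) = √368220 = 606.8113
MCC = 351 / 606.8113 = 0.578

0.578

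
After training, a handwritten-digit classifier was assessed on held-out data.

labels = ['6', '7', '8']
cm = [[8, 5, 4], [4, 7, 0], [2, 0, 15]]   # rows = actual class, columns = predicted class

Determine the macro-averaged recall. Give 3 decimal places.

Per-class recall (TP/(TP+FN)):
  6: TP=8, FN=5+4=9 → 8/17 = 0.4706
  7: TP=7, FN=4+0=4 → 7/11 = 0.6364
  8: TP=15, FN=2+0=2 → 15/17 = 0.8824
Macro-recall = mean = (0.4706 + 0.6364 + 0.8824) / 3 = 0.663

0.663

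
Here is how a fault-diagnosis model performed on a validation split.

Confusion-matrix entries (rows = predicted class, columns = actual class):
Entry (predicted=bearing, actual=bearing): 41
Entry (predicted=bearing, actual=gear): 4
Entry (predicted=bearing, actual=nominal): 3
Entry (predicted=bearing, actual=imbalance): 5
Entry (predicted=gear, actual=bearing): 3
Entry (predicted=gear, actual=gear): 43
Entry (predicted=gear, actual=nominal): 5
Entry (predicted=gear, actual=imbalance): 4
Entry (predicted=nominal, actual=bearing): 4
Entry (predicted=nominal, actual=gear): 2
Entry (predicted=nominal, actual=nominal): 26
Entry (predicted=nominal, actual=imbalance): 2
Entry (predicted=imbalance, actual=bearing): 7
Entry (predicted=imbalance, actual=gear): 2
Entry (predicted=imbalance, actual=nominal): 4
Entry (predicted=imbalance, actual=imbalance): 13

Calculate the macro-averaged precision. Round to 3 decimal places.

Per-class precision (TP/(TP+FP)):
  bearing: TP=41, FP=4+3+5=12 → 41/53 = 0.7736
  gear: TP=43, FP=3+5+4=12 → 43/55 = 0.7818
  nominal: TP=26, FP=4+2+2=8 → 26/34 = 0.7647
  imbalance: TP=13, FP=7+2+4=13 → 13/26 = 0.5000
Macro-precision = mean = (0.7736 + 0.7818 + 0.7647 + 0.5000) / 4 = 0.705

0.705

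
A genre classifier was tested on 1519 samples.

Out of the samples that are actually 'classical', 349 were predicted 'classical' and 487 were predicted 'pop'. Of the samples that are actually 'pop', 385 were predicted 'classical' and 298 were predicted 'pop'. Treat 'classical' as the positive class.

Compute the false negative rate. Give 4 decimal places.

0.5825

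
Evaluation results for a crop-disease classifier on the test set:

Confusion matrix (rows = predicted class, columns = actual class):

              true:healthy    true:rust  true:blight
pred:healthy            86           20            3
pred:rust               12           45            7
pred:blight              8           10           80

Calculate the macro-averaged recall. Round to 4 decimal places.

0.7667

Per-class recall (TP/(TP+FN)):
  healthy: TP=86, FN=12+8=20 → 86/106 = 0.81132
  rust: TP=45, FN=20+10=30 → 45/75 = 0.60000
  blight: TP=80, FN=3+7=10 → 80/90 = 0.88889
Macro-recall = mean = (0.81132 + 0.60000 + 0.88889) / 3 = 0.7667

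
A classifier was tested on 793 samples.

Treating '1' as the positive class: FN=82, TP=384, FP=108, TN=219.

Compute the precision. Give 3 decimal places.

Precision = TP/(TP+FP) = 384/(384+108) = 384/492 = 0.780

0.780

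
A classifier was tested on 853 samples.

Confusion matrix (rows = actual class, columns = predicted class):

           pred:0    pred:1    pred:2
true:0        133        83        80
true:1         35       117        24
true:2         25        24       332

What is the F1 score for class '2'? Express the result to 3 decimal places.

Treat '2' as positive and all other classes as negative.
F1 score = 2·TP/(2·TP+FP+FN).
2: TP=332, FP=80+24=104, FN=25+24=49 → 664/817 = 0.8127

0.813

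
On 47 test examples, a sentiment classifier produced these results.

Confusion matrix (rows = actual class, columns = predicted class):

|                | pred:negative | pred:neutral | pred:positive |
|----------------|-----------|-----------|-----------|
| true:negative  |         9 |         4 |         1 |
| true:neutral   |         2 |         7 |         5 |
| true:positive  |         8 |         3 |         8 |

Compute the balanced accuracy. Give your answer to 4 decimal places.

0.5213

Balanced accuracy = mean of per-class recall.
  negative: recall = 9/14 = 0.64286
  neutral: recall = 7/14 = 0.50000
  positive: recall = 8/19 = 0.42105
Mean = (0.64286 + 0.50000 + 0.42105) / 3 = 0.5213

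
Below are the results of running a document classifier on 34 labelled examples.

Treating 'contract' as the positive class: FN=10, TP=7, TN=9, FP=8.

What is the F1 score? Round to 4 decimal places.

0.4375

Precision = TP/(TP+FP) = 7/15 = 0.4667
Recall = TP/(TP+FN) = 7/17 = 0.4118
F1 = 2·TP/(2·TP+FP+FN) = 14/32 = 0.4375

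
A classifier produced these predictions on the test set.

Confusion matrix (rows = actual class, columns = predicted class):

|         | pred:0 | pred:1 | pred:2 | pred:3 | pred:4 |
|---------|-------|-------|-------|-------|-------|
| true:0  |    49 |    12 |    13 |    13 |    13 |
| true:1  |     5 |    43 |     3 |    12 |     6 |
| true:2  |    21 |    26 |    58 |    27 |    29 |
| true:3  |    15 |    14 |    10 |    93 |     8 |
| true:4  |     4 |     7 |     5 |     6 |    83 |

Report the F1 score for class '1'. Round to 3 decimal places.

Treat '1' as positive and all other classes as negative.
F1 score = 2·TP/(2·TP+FP+FN).
1: TP=43, FP=12+26+14+7=59, FN=5+3+12+6=26 → 86/171 = 0.5029

0.503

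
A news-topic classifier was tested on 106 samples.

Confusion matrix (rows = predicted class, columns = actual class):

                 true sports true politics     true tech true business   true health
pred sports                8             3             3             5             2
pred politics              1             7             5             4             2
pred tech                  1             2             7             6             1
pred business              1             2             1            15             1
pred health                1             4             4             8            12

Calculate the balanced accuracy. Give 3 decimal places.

0.493

Balanced accuracy = mean of per-class recall.
  sports: recall = 8/12 = 0.6667
  politics: recall = 7/18 = 0.3889
  tech: recall = 7/20 = 0.3500
  business: recall = 15/38 = 0.3947
  health: recall = 12/18 = 0.6667
Mean = (0.6667 + 0.3889 + 0.3500 + 0.3947 + 0.6667) / 5 = 0.493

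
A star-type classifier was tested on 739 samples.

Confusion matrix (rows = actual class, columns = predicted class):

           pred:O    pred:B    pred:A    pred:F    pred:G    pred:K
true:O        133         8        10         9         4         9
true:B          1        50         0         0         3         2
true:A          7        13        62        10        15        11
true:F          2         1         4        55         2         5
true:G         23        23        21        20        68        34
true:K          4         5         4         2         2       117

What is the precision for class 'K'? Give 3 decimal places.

0.657

Treat 'K' as positive and all other classes as negative.
precision = TP/(TP+FP).
K: TP=117, FP=9+2+11+5+34=61 → 117/178 = 0.6573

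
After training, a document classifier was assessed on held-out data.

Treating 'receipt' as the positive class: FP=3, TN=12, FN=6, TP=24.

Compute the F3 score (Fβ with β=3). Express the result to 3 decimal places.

Fβ = (1+β²)·TP / ((1+β²)·TP + β²·FN + FP), with β²=9
= 10·24 / (10·24 + 9·6 + 3) = 0.808

0.808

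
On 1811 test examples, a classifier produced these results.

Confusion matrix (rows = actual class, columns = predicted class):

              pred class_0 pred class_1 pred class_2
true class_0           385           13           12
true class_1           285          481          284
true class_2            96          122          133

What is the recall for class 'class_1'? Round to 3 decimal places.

0.458

Treat 'class_1' as positive and all other classes as negative.
recall = TP/(TP+FN).
class_1: TP=481, FN=285+284=569 → 481/1050 = 0.4581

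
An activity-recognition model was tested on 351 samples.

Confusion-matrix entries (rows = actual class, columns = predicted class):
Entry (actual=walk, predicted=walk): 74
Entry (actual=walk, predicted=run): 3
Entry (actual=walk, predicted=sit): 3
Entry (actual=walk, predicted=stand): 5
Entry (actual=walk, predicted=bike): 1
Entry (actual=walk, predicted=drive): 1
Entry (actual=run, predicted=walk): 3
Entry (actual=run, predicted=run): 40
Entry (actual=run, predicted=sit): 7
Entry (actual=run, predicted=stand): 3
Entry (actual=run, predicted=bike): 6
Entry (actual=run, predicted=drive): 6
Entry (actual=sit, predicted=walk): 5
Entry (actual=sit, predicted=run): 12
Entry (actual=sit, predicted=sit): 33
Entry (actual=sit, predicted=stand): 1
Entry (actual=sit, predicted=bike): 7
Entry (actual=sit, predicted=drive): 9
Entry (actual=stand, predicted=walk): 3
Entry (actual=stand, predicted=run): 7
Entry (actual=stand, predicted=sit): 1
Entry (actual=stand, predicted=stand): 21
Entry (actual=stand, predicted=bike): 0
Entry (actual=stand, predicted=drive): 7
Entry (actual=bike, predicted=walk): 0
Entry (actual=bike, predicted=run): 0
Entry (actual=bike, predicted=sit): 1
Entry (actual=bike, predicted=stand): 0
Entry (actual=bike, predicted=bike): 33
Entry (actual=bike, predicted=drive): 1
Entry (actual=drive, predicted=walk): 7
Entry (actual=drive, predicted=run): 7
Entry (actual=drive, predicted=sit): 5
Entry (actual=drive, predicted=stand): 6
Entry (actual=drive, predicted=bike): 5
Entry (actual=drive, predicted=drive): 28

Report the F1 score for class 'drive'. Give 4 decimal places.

Treat 'drive' as positive and all other classes as negative.
F1 score = 2·TP/(2·TP+FP+FN).
drive: TP=28, FP=1+6+9+7+1=24, FN=7+7+5+6+5=30 → 56/110 = 0.50909

0.5091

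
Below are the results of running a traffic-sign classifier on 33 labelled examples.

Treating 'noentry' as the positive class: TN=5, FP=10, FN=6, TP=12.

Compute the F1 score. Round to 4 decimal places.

Precision = TP/(TP+FP) = 12/22 = 0.5455
Recall = TP/(TP+FN) = 12/18 = 0.6667
F1 = 2·TP/(2·TP+FP+FN) = 24/40 = 0.6000

0.6000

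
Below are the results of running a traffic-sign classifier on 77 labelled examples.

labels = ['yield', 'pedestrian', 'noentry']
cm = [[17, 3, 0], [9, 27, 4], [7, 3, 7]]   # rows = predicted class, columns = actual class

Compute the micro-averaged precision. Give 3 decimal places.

Micro-averaging pools counts across classes: ΣTP=51, ΣFP=26, ΣFN=26.
Micro-precision = TP/(TP+FP) on pooled counts = 0.662 (equals overall accuracy in single-label multiclass).

0.662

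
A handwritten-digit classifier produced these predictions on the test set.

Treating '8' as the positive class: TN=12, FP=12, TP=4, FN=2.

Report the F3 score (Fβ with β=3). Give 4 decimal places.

0.5714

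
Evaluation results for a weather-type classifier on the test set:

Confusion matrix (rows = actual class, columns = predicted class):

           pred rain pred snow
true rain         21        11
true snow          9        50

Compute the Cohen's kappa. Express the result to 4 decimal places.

Observed agreement pₒ = trace/N = 71/91 = 0.78022
Expected agreement pₑ = Σ (rowᵢ·colᵢ)/N² = (32·30 + 59·61)/91² = 0.55054
κ = (pₒ − pₑ)/(1 − pₑ) = (0.78022 − 0.55054)/(1 − 0.55054) = 0.5110

0.5110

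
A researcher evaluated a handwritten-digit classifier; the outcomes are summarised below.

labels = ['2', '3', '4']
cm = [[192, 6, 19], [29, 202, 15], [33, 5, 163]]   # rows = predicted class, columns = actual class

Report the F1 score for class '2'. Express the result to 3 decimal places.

Treat '2' as positive and all other classes as negative.
F1 score = 2·TP/(2·TP+FP+FN).
2: TP=192, FP=6+19=25, FN=29+33=62 → 384/471 = 0.8153

0.815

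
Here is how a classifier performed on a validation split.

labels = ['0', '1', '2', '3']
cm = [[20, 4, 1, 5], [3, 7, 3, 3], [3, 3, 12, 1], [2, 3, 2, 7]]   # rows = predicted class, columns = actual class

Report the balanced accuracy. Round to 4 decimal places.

Balanced accuracy = mean of per-class recall.
  0: recall = 20/28 = 0.71429
  1: recall = 7/17 = 0.41176
  2: recall = 12/18 = 0.66667
  3: recall = 7/16 = 0.43750
Mean = (0.71429 + 0.41176 + 0.66667 + 0.43750) / 4 = 0.5576

0.5576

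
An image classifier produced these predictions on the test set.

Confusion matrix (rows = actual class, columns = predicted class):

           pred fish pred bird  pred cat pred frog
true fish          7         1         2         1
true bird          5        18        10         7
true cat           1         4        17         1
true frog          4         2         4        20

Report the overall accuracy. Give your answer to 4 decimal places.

Accuracy = trace / total = (7+18+17+20=62) / 104 = 62/104 = 0.5962

0.5962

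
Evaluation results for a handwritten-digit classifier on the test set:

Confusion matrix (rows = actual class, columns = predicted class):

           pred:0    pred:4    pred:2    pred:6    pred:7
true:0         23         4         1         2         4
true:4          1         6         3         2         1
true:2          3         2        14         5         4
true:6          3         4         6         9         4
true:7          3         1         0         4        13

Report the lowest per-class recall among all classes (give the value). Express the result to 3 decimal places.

0.346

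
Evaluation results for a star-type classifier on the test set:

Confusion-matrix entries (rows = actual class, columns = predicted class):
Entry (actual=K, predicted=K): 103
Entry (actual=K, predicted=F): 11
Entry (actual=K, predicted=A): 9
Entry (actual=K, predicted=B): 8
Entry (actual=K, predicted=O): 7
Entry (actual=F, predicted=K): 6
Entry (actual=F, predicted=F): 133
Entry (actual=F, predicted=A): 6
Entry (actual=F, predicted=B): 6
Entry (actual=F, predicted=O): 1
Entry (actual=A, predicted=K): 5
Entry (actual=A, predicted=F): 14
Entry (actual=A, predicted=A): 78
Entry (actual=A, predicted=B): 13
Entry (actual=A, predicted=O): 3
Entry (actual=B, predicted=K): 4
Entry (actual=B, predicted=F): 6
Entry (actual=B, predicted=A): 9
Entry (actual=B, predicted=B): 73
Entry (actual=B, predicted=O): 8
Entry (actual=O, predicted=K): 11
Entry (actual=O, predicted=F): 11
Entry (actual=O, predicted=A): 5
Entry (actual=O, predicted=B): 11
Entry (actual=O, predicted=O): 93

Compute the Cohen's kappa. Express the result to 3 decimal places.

0.695

Observed agreement pₒ = trace/N = 480/634 = 0.7571
Expected agreement pₑ = Σ (rowᵢ·colᵢ)/N² = (138·129 + 152·175 + 113·107 + 100·111 + 131·112)/634² = 0.2047
κ = (pₒ − pₑ)/(1 − pₑ) = (0.7571 − 0.2047)/(1 − 0.2047) = 0.695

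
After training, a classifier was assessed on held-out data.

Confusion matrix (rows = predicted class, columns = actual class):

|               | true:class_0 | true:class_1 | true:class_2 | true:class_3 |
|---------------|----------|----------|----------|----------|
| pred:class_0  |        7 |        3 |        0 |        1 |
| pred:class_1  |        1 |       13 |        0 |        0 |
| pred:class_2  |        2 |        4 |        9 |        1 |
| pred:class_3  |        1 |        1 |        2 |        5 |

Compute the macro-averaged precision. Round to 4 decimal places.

Per-class precision (TP/(TP+FP)):
  class_0: TP=7, FP=3+0+1=4 → 7/11 = 0.63636
  class_1: TP=13, FP=1+0+0=1 → 13/14 = 0.92857
  class_2: TP=9, FP=2+4+1=7 → 9/16 = 0.56250
  class_3: TP=5, FP=1+1+2=4 → 5/9 = 0.55556
Macro-precision = mean = (0.63636 + 0.92857 + 0.56250 + 0.55556) / 4 = 0.6707

0.6707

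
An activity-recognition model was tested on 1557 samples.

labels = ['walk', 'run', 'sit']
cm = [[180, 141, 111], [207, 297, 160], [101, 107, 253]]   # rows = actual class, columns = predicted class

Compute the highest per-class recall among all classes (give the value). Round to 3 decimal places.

0.549

Per-class recall (TP/(TP+FN)):
  walk: TP=180, FN=141+111=252 → 180/432 = 0.4167
  run: TP=297, FN=207+160=367 → 297/664 = 0.4473
  sit: TP=253, FN=101+107=208 → 253/461 = 0.5488
Highest is class 'sit' with recall = 0.549.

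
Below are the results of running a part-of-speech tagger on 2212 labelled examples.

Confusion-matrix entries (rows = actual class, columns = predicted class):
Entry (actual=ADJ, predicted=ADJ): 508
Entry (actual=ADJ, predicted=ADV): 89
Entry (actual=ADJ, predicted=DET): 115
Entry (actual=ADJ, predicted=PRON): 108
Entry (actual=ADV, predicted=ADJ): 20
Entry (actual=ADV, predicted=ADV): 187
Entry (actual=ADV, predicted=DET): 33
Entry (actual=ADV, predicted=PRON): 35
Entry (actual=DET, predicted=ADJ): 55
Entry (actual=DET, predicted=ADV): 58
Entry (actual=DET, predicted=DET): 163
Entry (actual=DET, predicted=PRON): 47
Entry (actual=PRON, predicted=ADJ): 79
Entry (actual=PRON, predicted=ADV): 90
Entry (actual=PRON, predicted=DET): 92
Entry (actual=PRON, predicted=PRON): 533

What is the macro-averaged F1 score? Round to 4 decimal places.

Per-class F1 score (2·TP/(2·TP+FP+FN)):
  ADJ: TP=508, FP=20+55+79=154, FN=89+115+108=312 → 1016/1482 = 0.68556
  ADV: TP=187, FP=89+58+90=237, FN=20+33+35=88 → 374/699 = 0.53505
  DET: TP=163, FP=115+33+92=240, FN=55+58+47=160 → 326/726 = 0.44904
  PRON: TP=533, FP=108+35+47=190, FN=79+90+92=261 → 1066/1517 = 0.70270
Macro-F1 score = mean = (0.68556 + 0.53505 + 0.44904 + 0.70270) / 4 = 0.5931

0.5931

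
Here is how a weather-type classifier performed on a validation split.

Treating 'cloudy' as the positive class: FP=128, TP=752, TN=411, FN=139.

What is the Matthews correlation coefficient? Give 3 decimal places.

0.604

MCC = (TP·TN − FP·FN) / √((TP+FP)(TP+FN)(TN+FP)(TN+FN))
Numerator = 752·411 − 128·139 = 291280
Denominator = √(880·891·539·550) = √232440516000 = 482120.8521
MCC = 291280 / 482120.8521 = 0.604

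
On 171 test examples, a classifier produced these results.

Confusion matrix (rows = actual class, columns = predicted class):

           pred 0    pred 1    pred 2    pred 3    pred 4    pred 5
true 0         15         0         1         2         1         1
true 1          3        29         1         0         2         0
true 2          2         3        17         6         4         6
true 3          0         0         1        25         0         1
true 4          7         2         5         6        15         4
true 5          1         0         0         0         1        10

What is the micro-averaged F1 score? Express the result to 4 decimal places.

Micro-averaging pools counts across classes: ΣTP=111, ΣFP=60, ΣFN=60.
Micro-F1 score = 2·TP/(2·TP+FP+FN) on pooled counts = 0.6491 (equals overall accuracy in single-label multiclass).

0.6491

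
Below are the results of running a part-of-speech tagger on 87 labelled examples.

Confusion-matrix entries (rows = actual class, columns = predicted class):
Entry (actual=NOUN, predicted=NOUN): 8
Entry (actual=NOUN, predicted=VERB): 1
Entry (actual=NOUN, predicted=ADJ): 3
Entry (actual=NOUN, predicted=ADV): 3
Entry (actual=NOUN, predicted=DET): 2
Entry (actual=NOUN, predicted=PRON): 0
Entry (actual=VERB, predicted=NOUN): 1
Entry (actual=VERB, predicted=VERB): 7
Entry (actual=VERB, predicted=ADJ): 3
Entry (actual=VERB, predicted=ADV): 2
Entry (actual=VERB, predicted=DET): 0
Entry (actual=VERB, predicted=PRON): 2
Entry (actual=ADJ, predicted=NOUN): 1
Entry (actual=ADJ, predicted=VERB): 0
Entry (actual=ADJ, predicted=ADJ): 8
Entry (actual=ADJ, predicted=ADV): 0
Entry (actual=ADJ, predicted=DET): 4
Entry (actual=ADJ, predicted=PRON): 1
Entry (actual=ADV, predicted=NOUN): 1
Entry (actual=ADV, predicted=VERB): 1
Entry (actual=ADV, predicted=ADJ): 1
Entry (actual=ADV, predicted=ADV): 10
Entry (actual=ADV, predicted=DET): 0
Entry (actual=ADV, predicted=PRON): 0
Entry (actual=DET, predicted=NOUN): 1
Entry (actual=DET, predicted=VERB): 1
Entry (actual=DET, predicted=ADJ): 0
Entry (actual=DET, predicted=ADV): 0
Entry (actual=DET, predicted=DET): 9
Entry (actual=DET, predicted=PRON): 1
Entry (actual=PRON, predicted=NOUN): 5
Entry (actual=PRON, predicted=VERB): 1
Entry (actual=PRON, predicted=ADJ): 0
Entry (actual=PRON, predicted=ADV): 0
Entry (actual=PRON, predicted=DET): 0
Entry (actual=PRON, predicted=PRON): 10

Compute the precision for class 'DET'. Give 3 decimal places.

0.600

Treat 'DET' as positive and all other classes as negative.
precision = TP/(TP+FP).
DET: TP=9, FP=2+0+4+0+0=6 → 9/15 = 0.6000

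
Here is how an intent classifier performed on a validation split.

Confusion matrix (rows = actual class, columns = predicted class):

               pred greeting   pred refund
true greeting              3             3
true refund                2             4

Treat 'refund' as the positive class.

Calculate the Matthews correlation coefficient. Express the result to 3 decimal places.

0.169

MCC = (TP·TN − FP·FN) / √((TP+FP)(TP+FN)(TN+FP)(TN+FN))
Numerator = 4·3 − 3·2 = 6
Denominator = √(7·6·6·5) = √1260 = 35.4965
MCC = 6 / 35.4965 = 0.169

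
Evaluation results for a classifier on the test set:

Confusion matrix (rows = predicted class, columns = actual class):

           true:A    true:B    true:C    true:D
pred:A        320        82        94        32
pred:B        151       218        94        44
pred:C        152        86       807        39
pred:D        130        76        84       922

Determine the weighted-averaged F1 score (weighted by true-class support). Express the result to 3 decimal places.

Per-class F1 score (2·TP/(2·TP+FP+FN)):
  A: TP=320, FP=82+94+32=208, FN=151+152+130=433 → 640/1281 = 0.4996
  B: TP=218, FP=151+94+44=289, FN=82+86+76=244 → 436/969 = 0.4499
  C: TP=807, FP=152+86+39=277, FN=94+94+84=272 → 1614/2163 = 0.7462
  D: TP=922, FP=130+76+84=290, FN=32+44+39=115 → 1844/2249 = 0.8199
Weighted-F1 score = Σ (supportᵢ/N)·F1 scoreᵢ with N=3331: (753/3331)·0.4996 + (462/3331)·0.4499 + (1079/3331)·0.7462 + (1037/3331)·0.8199 = 0.672

0.672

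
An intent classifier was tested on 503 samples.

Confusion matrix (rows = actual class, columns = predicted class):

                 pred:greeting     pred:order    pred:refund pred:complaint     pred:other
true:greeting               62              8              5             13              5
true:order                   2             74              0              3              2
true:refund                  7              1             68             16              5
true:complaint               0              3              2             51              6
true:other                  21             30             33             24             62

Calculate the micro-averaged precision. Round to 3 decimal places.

0.630

Micro-averaging pools counts across classes: ΣTP=317, ΣFP=186, ΣFN=186.
Micro-precision = TP/(TP+FP) on pooled counts = 0.630 (equals overall accuracy in single-label multiclass).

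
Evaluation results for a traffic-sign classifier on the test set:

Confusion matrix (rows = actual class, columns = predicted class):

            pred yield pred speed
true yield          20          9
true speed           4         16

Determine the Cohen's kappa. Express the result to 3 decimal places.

Observed agreement pₒ = trace/N = 36/49 = 0.7347
Expected agreement pₑ = Σ (rowᵢ·colᵢ)/N² = (29·24 + 20·25)/49² = 0.4981
κ = (pₒ − pₑ)/(1 − pₑ) = (0.7347 − 0.4981)/(1 − 0.4981) = 0.471

0.471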